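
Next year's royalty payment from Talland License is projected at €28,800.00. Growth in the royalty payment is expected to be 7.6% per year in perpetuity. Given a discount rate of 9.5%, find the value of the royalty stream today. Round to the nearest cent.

Growing perpetuity: P = D₁ / (r − g) = €28,800.0000 / (0.095 − 0.076) = €1,515,789.47

€1515789.47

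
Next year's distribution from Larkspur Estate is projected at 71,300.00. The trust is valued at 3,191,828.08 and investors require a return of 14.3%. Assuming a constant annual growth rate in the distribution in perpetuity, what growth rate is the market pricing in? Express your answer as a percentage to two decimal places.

P = D₁/(r−g) ⇒ g = r − D₁/P = 0.143 − 71,300.00/3,191,828.08 = 0.120662

12.07%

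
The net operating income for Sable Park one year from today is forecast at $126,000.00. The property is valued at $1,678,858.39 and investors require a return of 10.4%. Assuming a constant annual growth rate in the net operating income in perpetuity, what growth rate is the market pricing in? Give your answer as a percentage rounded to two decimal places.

P = D₁/(r−g) ⇒ g = r − D₁/P = 0.104 − $126,000.00/$1,678,858.39 = 0.028949

2.89%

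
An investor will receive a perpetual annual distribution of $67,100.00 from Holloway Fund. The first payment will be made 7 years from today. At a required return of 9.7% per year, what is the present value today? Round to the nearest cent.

Value at end of year 6: C / r = $67,100.00 / 0.097 = $691,752.5773
Discount to today: PV = $691,752.5773 / (1 + 0.097)^6 = $691,752.5773 / 1.742769 = $396,927.35

$396927.35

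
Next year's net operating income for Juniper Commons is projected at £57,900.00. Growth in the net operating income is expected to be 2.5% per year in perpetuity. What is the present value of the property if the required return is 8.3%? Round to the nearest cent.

£998275.86

Growing perpetuity: P = D₁ / (r − g) = £57,900.0000 / (0.083 − 0.025) = £998,275.86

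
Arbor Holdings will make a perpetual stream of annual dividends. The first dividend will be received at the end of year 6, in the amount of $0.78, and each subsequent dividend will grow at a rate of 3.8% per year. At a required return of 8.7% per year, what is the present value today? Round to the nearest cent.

Value at end of year 5: C₁ / (r − g) = $0.78 / (0.087 − 0.038) = $15.9184
Discount to today: PV = $15.9184 / (1 + 0.087)^5 = $15.9184 / 1.517566 = $10.49

$10.49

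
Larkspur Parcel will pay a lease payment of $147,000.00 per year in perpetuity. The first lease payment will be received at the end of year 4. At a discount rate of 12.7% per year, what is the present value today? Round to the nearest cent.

Value at end of year 3: C / r = $147,000.00 / 0.127 = $1,157,480.3150
Discount to today: PV = $1,157,480.3150 / (1 + 0.127)^3 = $1,157,480.3150 / 1.431435 = $808,615.13

$808615.13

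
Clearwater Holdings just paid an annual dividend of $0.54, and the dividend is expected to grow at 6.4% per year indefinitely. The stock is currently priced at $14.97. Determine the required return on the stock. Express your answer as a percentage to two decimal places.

D₁ = $0.54 × 1.064 = $0.5746
P = D₁/(r − g) ⇒ r = D₁/P + g = $0.5746/$14.97 + 0.064 = 0.038381 + 0.064 = 0.102381

10.24%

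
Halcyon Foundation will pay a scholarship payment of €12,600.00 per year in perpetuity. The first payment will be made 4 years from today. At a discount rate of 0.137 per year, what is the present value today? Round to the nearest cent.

€62570.35

Value at end of year 3: C / r = €12,600.00 / 0.137 = €91,970.8029
Discount to today: PV = €91,970.8029 / (1 + 0.137)^3 = €91,970.8029 / 1.469878 = €62,570.35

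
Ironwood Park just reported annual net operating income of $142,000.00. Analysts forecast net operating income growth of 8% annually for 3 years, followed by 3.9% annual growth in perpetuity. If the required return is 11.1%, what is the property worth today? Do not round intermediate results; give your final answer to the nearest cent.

$2285016.43

D_1 = 153360.00000
D_2 = 165628.80000
D_3 = 178879.10400
Terminal value at year 3: TV = D_3×(1+g_2)/(r−g_2) = 185855.38906/0.072 = 2581324.84800
P_0 = D_1/(1+r)^1 + D_2/(1+r)^2 + D_3/(1+r)^3 + TV/(1+r)^3
    = 138037.80378 + 134186.16389 + 130441.99550 + 1882350.46286 = 2285016.42604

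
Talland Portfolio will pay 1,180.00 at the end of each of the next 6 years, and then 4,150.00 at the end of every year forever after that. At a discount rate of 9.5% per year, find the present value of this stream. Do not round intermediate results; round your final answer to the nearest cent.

PV of 6-year annuity: 1,180.00 × [1 − (1+0.095)^−6] / 0.095 = 5215.39394
Perpetuity value at year 6: 4,150.00 / 0.095 = 43684.21053
PV of perpetuity: 43684.21053 / (1+0.095)^6 = 25341.93522
Total PV = 5215.39394 + 25341.93522 = 30557.32916

30557.33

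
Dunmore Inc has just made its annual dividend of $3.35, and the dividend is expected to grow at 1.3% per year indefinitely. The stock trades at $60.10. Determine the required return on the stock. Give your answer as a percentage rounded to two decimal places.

6.95%

D₁ = $3.35 × 1.013 = $3.3936
P = D₁/(r − g) ⇒ r = D₁/P + g = $3.3936/$60.10 + 0.013 = 0.056465 + 0.013 = 0.069465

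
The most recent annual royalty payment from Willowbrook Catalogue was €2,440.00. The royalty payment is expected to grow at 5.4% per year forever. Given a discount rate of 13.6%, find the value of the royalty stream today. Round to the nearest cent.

€31362.93

D₁ = D₀ × (1 + g) = €2,440.00 × 1.054 = €2,571.7600
Growing perpetuity: P = D₁ / (r − g) = €2,571.7600 / (0.136 − 0.054) = €31,362.93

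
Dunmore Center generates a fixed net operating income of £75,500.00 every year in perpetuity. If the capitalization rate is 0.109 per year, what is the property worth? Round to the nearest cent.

Level perpetuity: PV = C / r = £75,500.00 / 0.109 = £692,660.55

£692660.55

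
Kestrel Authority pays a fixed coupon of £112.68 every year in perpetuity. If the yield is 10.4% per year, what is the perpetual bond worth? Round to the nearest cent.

£1083.46

Level perpetuity: PV = C / r = £112.68 / 0.104 = £1,083.46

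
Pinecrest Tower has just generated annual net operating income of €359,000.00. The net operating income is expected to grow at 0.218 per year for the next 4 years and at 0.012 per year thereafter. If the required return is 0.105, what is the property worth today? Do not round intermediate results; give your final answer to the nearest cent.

€7609386.19

D_1 = 437262.00000
D_2 = 532585.11600
D_3 = 648688.67129
D_4 = 790102.80163
Terminal value at year 4: TV = D_4×(1+g_2)/(r−g_2) = 799584.03525/0.093 = 8597677.79837
P_0 = D_1/(1+r)^1 + D_2/(1+r)^2 + D_3/(1+r)^3 + D_4/(1+r)^4 + TV/(1+r)^4
    = 395712.21719 + 436178.71542 + 480783.41664 + 529949.50359 + 5766762.34013 = 7609386.19298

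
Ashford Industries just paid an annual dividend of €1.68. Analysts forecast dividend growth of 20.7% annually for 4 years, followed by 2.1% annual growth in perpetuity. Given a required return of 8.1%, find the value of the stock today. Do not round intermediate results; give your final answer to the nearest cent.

D_1 = 2.02776
D_2 = 2.44751
D_3 = 2.95414
D_4 = 3.56565
Terminal value at year 4: TV = D_4×(1+g_2)/(r−g_2) = 3.64053/0.06 = 60.67543
P_0 = D_1/(1+r)^1 + D_2/(1+r)^2 + D_3/(1+r)^3 + D_4/(1+r)^4 + TV/(1+r)^4
    = 1.87582 + 2.09446 + 2.33859 + 2.61117 + 44.43345 = 53.35350

€53.35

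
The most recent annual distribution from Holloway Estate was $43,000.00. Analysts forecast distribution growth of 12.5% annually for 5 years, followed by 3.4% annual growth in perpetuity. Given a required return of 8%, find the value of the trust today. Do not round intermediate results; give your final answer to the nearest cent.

$1428843.00

D_1 = 48375.00000
D_2 = 54421.87500
D_3 = 61224.60938
D_4 = 68877.68555
D_5 = 77487.39624
Terminal value at year 5: TV = D_5×(1+g_2)/(r−g_2) = 80121.96771/0.046 = 1741781.90679
P_0 = D_1/(1+r)^1 + D_2/(1+r)^2 + D_3/(1+r)^3 + D_4/(1+r)^4 + D_5/(1+r)^5 + TV/(1+r)^5
    = 44791.66667 + 46657.98611 + 48602.06887 + 50627.15507 + 52736.61986 + 1185427.49866 = 1428842.99523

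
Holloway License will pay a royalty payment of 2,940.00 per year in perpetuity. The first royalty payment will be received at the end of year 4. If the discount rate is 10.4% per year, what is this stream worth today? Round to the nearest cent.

Value at end of year 3: C / r = 2,940.00 / 0.104 = 28,269.2308
Discount to today: PV = 28,269.2308 / (1 + 0.104)^3 = 28,269.2308 / 1.345573 = 21,009.07

21009.07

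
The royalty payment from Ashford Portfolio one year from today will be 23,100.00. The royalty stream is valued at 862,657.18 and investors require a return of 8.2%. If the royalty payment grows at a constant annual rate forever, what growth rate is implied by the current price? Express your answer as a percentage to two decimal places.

5.52%

P = D₁/(r−g) ⇒ g = r − D₁/P = 0.082 − 23,100.00/862,657.18 = 0.055222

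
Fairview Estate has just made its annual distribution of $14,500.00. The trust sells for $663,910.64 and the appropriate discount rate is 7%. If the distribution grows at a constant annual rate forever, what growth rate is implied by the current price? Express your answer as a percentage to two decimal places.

4.71%

P = D₀(1+g)/(r−g) ⇒ P(r−g) = D₀(1+g) ⇒ g(P+D₀) = P·r − D₀
g = (P·r − D₀)/(P + D₀) = ($663,910.64×0.07 − $14,500.00) / ($663,910.64 + $14,500.00) = 0.047130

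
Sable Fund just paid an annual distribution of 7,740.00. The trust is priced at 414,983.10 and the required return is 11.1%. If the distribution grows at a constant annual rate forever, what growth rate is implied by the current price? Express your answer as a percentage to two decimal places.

P = D₀(1+g)/(r−g) ⇒ P(r−g) = D₀(1+g) ⇒ g(P+D₀) = P·r − D₀
g = (P·r − D₀)/(P + D₀) = (414,983.10×0.111 − 7,740.00) / (414,983.10 + 7,740.00) = 0.090658

9.07%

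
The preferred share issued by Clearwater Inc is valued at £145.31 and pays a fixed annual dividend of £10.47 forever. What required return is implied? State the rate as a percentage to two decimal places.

7.21%

P = C/r ⇒ r = C/P = £10.47/£145.31 = 0.072053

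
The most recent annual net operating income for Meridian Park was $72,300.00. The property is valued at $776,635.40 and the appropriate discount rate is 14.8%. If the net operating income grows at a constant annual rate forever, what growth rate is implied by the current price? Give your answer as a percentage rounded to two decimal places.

5.02%

P = D₀(1+g)/(r−g) ⇒ P(r−g) = D₀(1+g) ⇒ g(P+D₀) = P·r − D₀
g = (P·r − D₀)/(P + D₀) = ($776,635.40×0.148 − $72,300.00) / ($776,635.40 + $72,300.00) = 0.050230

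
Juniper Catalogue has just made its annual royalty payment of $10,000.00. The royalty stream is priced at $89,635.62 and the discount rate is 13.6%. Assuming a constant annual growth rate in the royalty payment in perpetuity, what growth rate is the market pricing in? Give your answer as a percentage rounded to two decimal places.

2.20%

P = D₀(1+g)/(r−g) ⇒ P(r−g) = D₀(1+g) ⇒ g(P+D₀) = P·r − D₀
g = (P·r − D₀)/(P + D₀) = ($89,635.62×0.136 − $10,000.00) / ($89,635.62 + $10,000.00) = 0.021985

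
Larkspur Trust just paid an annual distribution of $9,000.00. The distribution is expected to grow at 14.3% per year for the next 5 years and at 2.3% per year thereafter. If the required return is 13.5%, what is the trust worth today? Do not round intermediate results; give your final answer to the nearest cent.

D_1 = 10287.00000
D_2 = 11758.04100
D_3 = 13439.44086
D_4 = 15361.28091
D_5 = 17557.94408
Terminal value at year 5: TV = D_5×(1+g_2)/(r−g_2) = 17961.77679/0.112 = 160373.00705
P_0 = D_1/(1+r)^1 + D_2/(1+r)^2 + D_3/(1+r)^3 + D_4/(1+r)^4 + D_5/(1+r)^5 + TV/(1+r)^5
    = 9063.43612 + 9127.31937 + 9191.65290 + 9256.43988 + 9321.68351 + 85143.59137 = 131104.12316

$131104.12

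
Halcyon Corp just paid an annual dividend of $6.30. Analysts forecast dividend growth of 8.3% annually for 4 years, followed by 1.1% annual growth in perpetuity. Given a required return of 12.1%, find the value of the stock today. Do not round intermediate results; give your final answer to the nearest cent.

D_1 = 6.82290
D_2 = 7.38920
D_3 = 8.00250
D_4 = 8.66671
Terminal value at year 4: TV = D_4×(1+g_2)/(r−g_2) = 8.76205/0.11 = 79.65496
P_0 = D_1/(1+r)^1 + D_2/(1+r)^2 + D_3/(1+r)^3 + D_4/(1+r)^4 + TV/(1+r)^4
    = 6.08644 + 5.88012 + 5.68079 + 5.48823 + 50.44178 = 73.57736

$73.58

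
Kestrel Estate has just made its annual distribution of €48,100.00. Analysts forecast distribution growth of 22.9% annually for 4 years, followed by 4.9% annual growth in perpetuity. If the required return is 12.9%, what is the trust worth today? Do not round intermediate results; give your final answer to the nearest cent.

D_1 = 59114.90000
D_2 = 72652.21210
D_3 = 89289.56867
D_4 = 109736.87990
Terminal value at year 4: TV = D_4×(1+g_2)/(r−g_2) = 115113.98701/0.08 = 1438924.83764
P_0 = D_1/(1+r)^1 + D_2/(1+r)^2 + D_3/(1+r)^3 + D_4/(1+r)^4 + TV/(1+r)^4
    = 52360.40744 + 56998.17604 + 62046.73016 + 67542.45471 + 885650.43733 = 1124598.20567

€1124598.21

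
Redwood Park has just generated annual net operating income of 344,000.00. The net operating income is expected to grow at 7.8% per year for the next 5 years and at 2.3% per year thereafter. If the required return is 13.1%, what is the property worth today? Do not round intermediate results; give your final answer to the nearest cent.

4056034.24

D_1 = 370832.00000
D_2 = 399756.89600
D_3 = 430937.93389
D_4 = 464551.09273
D_5 = 500786.07796
Terminal value at year 5: TV = D_5×(1+g_2)/(r−g_2) = 512304.15776/0.108 = 4743557.01627
P_0 = D_1/(1+r)^1 + D_2/(1+r)^2 + D_3/(1+r)^3 + D_4/(1+r)^4 + D_5/(1+r)^5 + TV/(1+r)^5
    = 327879.75243 + 312514.91876 + 297870.09940 + 283911.55363 + 270607.12185 + 2563250.79311 = 4056034.23919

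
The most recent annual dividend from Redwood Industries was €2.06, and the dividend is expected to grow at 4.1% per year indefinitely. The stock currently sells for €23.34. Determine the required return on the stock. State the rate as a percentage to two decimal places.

D₁ = €2.06 × 1.041 = €2.1445
P = D₁/(r − g) ⇒ r = D₁/P + g = €2.1445/€23.34 + 0.041 = 0.091879 + 0.041 = 0.132879

13.29%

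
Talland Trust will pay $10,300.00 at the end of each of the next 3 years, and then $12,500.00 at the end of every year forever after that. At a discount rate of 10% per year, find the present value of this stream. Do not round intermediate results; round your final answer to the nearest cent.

PV of 3-year annuity: $10,300.00 × [1 − (1+0.1)^−3] / 0.1 = 25614.57551
Perpetuity value at year 3: $12,500.00 / 0.1 = 125000.00000
PV of perpetuity: 125000.00000 / (1+0.1)^3 = 93914.35011
Total PV = 25614.57551 + 93914.35011 = 119528.92562

$119528.93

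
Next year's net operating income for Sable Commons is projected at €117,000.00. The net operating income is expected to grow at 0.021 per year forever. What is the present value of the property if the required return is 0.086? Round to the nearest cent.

€1800000.00

Growing perpetuity: P = D₁ / (r − g) = €117,000.0000 / (0.086 − 0.021) = €1,800,000.00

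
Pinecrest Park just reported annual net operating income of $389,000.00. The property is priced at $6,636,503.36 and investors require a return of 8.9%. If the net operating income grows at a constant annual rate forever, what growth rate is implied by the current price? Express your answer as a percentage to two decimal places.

2.87%

P = D₀(1+g)/(r−g) ⇒ P(r−g) = D₀(1+g) ⇒ g(P+D₀) = P·r − D₀
g = (P·r − D₀)/(P + D₀) = ($6,636,503.36×0.089 − $389,000.00) / ($6,636,503.36 + $389,000.00) = 0.028702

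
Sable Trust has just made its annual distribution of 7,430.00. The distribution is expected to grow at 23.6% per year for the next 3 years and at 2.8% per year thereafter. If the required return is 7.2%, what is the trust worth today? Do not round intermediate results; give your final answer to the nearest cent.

295904.95

D_1 = 9183.48000
D_2 = 11350.78128
D_3 = 14029.56566
Terminal value at year 3: TV = D_3×(1+g_2)/(r−g_2) = 14422.39350/0.044 = 327781.67047
P_0 = D_1/(1+r)^1 + D_2/(1+r)^2 + D_3/(1+r)^3 + TV/(1+r)^3
    = 8566.67910 + 9877.25315 + 11388.32546 + 266072.69475 = 295904.95246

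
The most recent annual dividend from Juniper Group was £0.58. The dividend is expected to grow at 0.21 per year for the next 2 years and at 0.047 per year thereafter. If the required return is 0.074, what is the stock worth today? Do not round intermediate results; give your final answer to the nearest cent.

£29.94

D_1 = 0.70180
D_2 = 0.84918
Terminal value at year 2: TV = D_2×(1+g_2)/(r−g_2) = 0.88909/0.027 = 32.92924
P_0 = D_1/(1+r)^1 + D_2/(1+r)^2 + TV/(1+r)^2
    = 0.65345 + 0.73619 + 28.54783 = 29.93746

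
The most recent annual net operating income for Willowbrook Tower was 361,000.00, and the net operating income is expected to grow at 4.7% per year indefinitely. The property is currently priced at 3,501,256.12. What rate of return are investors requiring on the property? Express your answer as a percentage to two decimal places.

15.50%

D₁ = 361,000.00 × 1.047 = 377,967.0000
P = D₁/(r − g) ⇒ r = D₁/P + g = 377,967.0000/3,501,256.12 + 0.047 = 0.107952 + 0.047 = 0.154952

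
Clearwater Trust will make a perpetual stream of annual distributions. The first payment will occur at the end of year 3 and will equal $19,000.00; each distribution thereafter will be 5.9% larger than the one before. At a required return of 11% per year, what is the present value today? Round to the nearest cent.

Value at end of year 2: C₁ / (r − g) = $19,000.00 / (0.11 − 0.059) = $372,549.0196
Discount to today: PV = $372,549.0196 / (1 + 0.11)^2 = $372,549.0196 / 1.232100 = $302,369.14

$302369.14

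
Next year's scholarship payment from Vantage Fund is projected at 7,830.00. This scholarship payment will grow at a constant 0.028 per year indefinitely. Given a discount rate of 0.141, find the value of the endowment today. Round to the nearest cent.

69292.04

Growing perpetuity: P = D₁ / (r − g) = 7,830.0000 / (0.141 − 0.028) = 69,292.04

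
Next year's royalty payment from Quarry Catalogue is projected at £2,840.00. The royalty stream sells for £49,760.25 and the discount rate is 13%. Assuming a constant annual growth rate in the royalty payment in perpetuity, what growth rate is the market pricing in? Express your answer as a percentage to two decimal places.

7.29%

P = D₁/(r−g) ⇒ g = r − D₁/P = 0.13 − £2,840.00/£49,760.25 = 0.072926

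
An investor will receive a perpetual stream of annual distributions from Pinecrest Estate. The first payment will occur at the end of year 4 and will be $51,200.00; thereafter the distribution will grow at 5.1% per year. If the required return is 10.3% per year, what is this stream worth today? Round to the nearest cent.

$733736.43

Value at end of year 3: C₁ / (r − g) = $51,200.00 / (0.103 − 0.051) = $984,615.3846
Discount to today: PV = $984,615.3846 / (1 + 0.103)^3 = $984,615.3846 / 1.341920 = $733,736.43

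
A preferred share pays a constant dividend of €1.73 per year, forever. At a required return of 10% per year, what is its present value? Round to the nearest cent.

€17.30

Level perpetuity: PV = C / r = €1.73 / 0.1 = €17.30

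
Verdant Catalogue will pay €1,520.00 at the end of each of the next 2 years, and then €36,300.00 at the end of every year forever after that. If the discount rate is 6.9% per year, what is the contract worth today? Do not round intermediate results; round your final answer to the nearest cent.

€463116.82

PV of 2-year annuity: €1,520.00 × [1 − (1+0.069)^−2] / 0.069 = 2752.00151
Perpetuity value at year 2: €36,300.00 / 0.069 = 526086.95652
PV of perpetuity: 526086.95652 / (1+0.069)^2 = 460364.81515
Total PV = 2752.00151 + 460364.81515 = 463116.81666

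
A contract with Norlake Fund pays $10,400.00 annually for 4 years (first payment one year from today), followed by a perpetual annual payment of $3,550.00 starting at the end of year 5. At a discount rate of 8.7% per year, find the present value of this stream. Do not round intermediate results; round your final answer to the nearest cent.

$63143.60

PV of 4-year annuity: $10,400.00 × [1 − (1+0.087)^−4] / 0.087 = 33916.15143
Perpetuity value at year 4: $3,550.00 / 0.087 = 40804.59770
PV of perpetuity: 40804.59770 / (1+0.087)^4 = 29227.44986
Total PV = 33916.15143 + 29227.44986 = 63143.60129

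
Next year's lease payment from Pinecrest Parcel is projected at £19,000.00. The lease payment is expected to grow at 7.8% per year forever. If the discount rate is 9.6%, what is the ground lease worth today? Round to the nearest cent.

£1055555.56

Growing perpetuity: P = D₁ / (r − g) = £19,000.0000 / (0.096 − 0.078) = £1,055,555.56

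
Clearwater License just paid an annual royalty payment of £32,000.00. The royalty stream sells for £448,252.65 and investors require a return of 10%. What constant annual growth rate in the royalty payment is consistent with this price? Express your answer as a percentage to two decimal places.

P = D₀(1+g)/(r−g) ⇒ P(r−g) = D₀(1+g) ⇒ g(P+D₀) = P·r − D₀
g = (P·r − D₀)/(P + D₀) = (£448,252.65×0.1 − £32,000.00) / (£448,252.65 + £32,000.00) = 0.026705

2.67%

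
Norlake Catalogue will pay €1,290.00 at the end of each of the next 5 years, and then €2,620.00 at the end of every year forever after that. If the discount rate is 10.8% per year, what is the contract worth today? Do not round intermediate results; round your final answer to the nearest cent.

€19318.89

PV of 5-year annuity: €1,290.00 × [1 − (1+0.108)^−5] / 0.108 = 4791.79150
Perpetuity value at year 5: €2,620.00 / 0.108 = 24259.25926
PV of perpetuity: 24259.25926 / (1+0.108)^5 = 14527.09357
Total PV = 4791.79150 + 14527.09357 = 19318.88507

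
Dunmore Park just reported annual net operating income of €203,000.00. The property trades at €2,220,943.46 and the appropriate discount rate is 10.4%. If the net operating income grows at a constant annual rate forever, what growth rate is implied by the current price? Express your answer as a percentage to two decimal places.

P = D₀(1+g)/(r−g) ⇒ P(r−g) = D₀(1+g) ⇒ g(P+D₀) = P·r − D₀
g = (P·r − D₀)/(P + D₀) = (€2,220,943.46×0.104 − €203,000.00) / (€2,220,943.46 + €203,000.00) = 0.011542

1.15%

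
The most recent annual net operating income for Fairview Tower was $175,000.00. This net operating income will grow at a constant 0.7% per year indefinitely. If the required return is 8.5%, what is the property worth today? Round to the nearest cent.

$2259294.87

D₁ = D₀ × (1 + g) = $175,000.00 × 1.007 = $176,225.0000
Growing perpetuity: P = D₁ / (r − g) = $176,225.0000 / (0.085 − 0.007) = $2,259,294.87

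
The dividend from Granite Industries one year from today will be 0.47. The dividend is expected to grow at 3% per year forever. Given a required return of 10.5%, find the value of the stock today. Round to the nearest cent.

6.27

Growing perpetuity: P = D₁ / (r − g) = 0.4700 / (0.105 − 0.03) = 6.27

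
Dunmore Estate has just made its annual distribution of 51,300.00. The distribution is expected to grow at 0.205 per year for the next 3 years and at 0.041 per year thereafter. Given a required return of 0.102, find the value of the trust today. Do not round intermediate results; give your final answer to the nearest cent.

D_1 = 61816.50000
D_2 = 74488.88250
D_3 = 89759.10341
Terminal value at year 3: TV = D_3×(1+g_2)/(r−g_2) = 93439.22665/0.061 = 1531790.60086
P_0 = D_1/(1+r)^1 + D_2/(1+r)^2 + D_3/(1+r)^3 + TV/(1+r)^3
    = 56094.82759 + 61337.81056 + 67070.83642 + 1144602.30669 = 1329105.78126

1329105.78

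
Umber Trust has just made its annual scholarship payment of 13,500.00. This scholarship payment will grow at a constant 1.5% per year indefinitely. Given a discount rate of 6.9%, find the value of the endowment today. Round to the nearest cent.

253750.00

D₁ = D₀ × (1 + g) = 13,500.00 × 1.015 = 13,702.5000
Growing perpetuity: P = D₁ / (r − g) = 13,702.5000 / (0.069 − 0.015) = 253,750.00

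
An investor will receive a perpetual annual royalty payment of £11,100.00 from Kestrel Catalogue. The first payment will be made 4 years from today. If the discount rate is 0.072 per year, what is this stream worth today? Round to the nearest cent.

£125142.87

Value at end of year 3: C / r = £11,100.00 / 0.072 = £154,166.6667
Discount to today: PV = £154,166.6667 / (1 + 0.072)^3 = £154,166.6667 / 1.231925 = £125,142.87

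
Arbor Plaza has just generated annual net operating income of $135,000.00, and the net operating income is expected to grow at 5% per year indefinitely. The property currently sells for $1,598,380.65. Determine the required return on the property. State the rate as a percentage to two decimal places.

13.87%

D₁ = $135,000.00 × 1.05 = $141,750.0000
P = D₁/(r − g) ⇒ r = D₁/P + g = $141,750.0000/$1,598,380.65 + 0.05 = 0.088684 + 0.05 = 0.138684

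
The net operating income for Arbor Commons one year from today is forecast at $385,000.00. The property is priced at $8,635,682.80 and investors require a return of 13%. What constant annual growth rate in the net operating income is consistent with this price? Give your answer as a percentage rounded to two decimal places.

P = D₁/(r−g) ⇒ g = r − D₁/P = 0.13 − $385,000.00/$8,635,682.80 = 0.085418

8.54%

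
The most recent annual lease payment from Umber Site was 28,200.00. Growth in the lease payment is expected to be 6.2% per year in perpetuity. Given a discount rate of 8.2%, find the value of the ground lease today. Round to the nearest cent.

1497420.00

D₁ = D₀ × (1 + g) = 28,200.00 × 1.062 = 29,948.4000
Growing perpetuity: P = D₁ / (r − g) = 29,948.4000 / (0.082 − 0.062) = 1,497,420.00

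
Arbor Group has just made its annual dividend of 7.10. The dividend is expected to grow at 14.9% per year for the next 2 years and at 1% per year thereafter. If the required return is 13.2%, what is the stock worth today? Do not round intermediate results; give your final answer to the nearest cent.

75.08

D_1 = 8.15790
D_2 = 9.37343
Terminal value at year 2: TV = D_2×(1+g_2)/(r−g_2) = 9.46716/0.122 = 77.59968
P_0 = D_1/(1+r)^1 + D_2/(1+r)^2 + TV/(1+r)^2
    = 7.20663 + 7.31485 + 60.55738 = 75.07886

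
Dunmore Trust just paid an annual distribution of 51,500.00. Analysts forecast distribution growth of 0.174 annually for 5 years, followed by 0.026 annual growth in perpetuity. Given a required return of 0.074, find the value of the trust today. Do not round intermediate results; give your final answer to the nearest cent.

2057040.73

D_1 = 60461.00000
D_2 = 70981.21400
D_3 = 83331.94524
D_4 = 97831.70371
D_5 = 114854.42015
Terminal value at year 5: TV = D_5×(1+g_2)/(r−g_2) = 117840.63508/0.048 = 2455013.23075
P_0 = D_1/(1+r)^1 + D_2/(1+r)^2 + D_3/(1+r)^3 + D_4/(1+r)^4 + D_5/(1+r)^5 + TV/(1+r)^5
    = 56295.15829 + 61536.79314 + 67266.47592 + 73529.64873 + 80375.98474 + 1718036.67375 = 2057040.73457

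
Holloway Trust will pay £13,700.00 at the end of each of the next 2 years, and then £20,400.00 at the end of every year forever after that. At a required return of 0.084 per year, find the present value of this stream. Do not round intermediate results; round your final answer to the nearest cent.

PV of 2-year annuity: £13,700.00 × [1 − (1+0.084)^−2] / 0.084 = 24297.39519
Perpetuity value at year 2: £20,400.00 / 0.084 = 242857.14286
PV of perpetuity: 242857.14286 / (1+0.084)^2 = 206677.07995
Total PV = 24297.39519 + 206677.07995 = 230974.47514

£230974.48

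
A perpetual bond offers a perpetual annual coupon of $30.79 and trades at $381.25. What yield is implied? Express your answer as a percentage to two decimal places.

P = C/r ⇒ r = C/P = $30.79/$381.25 = 0.080761

8.08%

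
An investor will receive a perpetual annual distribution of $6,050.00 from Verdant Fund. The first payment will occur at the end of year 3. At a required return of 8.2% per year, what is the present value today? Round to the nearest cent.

Value at end of year 2: C / r = $6,050.00 / 0.082 = $73,780.4878
Discount to today: PV = $73,780.4878 / (1 + 0.082)^2 = $73,780.4878 / 1.170724 = $63,021.25

$63021.25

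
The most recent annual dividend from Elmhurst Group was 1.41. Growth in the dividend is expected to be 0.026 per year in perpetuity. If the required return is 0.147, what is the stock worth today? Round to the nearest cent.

11.96

D₁ = D₀ × (1 + g) = 1.41 × 1.026 = 1.4467
Growing perpetuity: P = D₁ / (r − g) = 1.4467 / (0.147 − 0.026) = 11.96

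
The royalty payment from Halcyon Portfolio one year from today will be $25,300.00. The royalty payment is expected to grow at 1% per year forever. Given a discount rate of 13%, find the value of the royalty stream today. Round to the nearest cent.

Growing perpetuity: P = D₁ / (r − g) = $25,300.0000 / (0.13 − 0.01) = $210,833.33

$210833.33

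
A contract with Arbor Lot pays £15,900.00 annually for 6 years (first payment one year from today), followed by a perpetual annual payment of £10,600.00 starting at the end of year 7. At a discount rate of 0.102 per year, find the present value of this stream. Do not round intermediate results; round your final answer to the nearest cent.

PV of 6-year annuity: £15,900.00 × [1 − (1+0.102)^−6] / 0.102 = 68844.65708
Perpetuity value at year 6: £10,600.00 / 0.102 = 103921.56863
PV of perpetuity: 103921.56863 / (1+0.102)^6 = 58025.13057
Total PV = 68844.65708 + 58025.13057 = 126869.78766

£126869.79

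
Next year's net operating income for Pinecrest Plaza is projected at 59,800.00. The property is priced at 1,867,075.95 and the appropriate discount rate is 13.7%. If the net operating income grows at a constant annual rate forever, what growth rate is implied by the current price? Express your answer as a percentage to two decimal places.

10.50%

P = D₁/(r−g) ⇒ g = r − D₁/P = 0.137 − 59,800.00/1,867,075.95 = 0.104971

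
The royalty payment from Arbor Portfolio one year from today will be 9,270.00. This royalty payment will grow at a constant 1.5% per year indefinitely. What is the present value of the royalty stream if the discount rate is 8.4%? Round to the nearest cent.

Growing perpetuity: P = D₁ / (r − g) = 9,270.0000 / (0.084 − 0.015) = 134,347.83

134347.83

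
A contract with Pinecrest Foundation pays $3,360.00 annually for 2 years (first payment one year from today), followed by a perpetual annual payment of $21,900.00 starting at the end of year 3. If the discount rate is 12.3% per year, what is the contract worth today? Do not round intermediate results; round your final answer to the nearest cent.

$146838.32

PV of 2-year annuity: $3,360.00 × [1 − (1+0.123)^−2] / 0.123 = 5656.26514
Perpetuity value at year 2: $21,900.00 / 0.123 = 178048.78049
PV of perpetuity: 178048.78049 / (1+0.123)^2 = 141182.05234
Total PV = 5656.26514 + 141182.05234 = 146838.31748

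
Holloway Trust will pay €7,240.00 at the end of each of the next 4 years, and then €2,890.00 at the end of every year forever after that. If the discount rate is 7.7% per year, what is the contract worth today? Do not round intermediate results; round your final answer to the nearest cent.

PV of 4-year annuity: €7,240.00 × [1 − (1+0.077)^−4] / 0.077 = 24140.80372
Perpetuity value at year 4: €2,890.00 / 0.077 = 37532.46753
PV of perpetuity: 37532.46753 / (1+0.077)^4 = 27896.15223
Total PV = 24140.80372 + 27896.15223 = 52036.95596

€52036.96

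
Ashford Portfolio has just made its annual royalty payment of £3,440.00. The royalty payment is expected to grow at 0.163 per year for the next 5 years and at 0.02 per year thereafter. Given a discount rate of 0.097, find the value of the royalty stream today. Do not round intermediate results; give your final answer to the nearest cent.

£81593.60

D_1 = 4000.72000
D_2 = 4652.83736
D_3 = 5411.24985
D_4 = 6293.28358
D_5 = 7319.08880
Terminal value at year 5: TV = D_5×(1+g_2)/(r−g_2) = 7465.47057/0.077 = 96954.16330
P_0 = D_1/(1+r)^1 + D_2/(1+r)^2 + D_3/(1+r)^3 + D_4/(1+r)^4 + D_5/(1+r)^5 + TV/(1+r)^5
    = 3646.96445 + 3866.38072 + 4098.99798 + 4345.61044 + 4607.06011 + 61028.58842 = 81593.60211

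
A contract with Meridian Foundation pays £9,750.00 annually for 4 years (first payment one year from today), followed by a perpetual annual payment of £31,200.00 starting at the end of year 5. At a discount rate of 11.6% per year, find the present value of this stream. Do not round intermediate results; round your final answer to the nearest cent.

£203261.68

PV of 4-year annuity: £9,750.00 × [1 − (1+0.116)^−4] / 0.116 = 29865.38035
Perpetuity value at year 4: £31,200.00 / 0.116 = 268965.51724
PV of perpetuity: 268965.51724 / (1+0.116)^4 = 173396.30012
Total PV = 29865.38035 + 173396.30012 = 203261.68047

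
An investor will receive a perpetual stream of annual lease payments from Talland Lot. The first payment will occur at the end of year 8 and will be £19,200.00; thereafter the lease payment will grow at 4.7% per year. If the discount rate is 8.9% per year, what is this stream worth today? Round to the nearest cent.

Value at end of year 7: C₁ / (r − g) = £19,200.00 / (0.089 − 0.047) = £457,142.8571
Discount to today: PV = £457,142.8571 / (1 + 0.089)^7 = £457,142.8571 / 1.816332 = £251,684.68

£251684.68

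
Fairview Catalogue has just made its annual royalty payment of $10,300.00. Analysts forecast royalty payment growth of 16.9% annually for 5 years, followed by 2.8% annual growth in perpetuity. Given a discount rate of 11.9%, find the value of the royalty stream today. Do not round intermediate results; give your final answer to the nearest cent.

D_1 = 12040.70000
D_2 = 14075.57830
D_3 = 16454.35103
D_4 = 19235.13636
D_5 = 22485.87440
Terminal value at year 5: TV = D_5×(1+g_2)/(r−g_2) = 23115.47888/0.091 = 254016.25148
P_0 = D_1/(1+r)^1 + D_2/(1+r)^2 + D_3/(1+r)^3 + D_4/(1+r)^4 + D_5/(1+r)^5 + TV/(1+r)^5
    = 10760.23235 + 11241.02915 + 11743.30927 + 12268.03265 + 12816.20212 + 144780.83273 = 203609.63827

$203609.64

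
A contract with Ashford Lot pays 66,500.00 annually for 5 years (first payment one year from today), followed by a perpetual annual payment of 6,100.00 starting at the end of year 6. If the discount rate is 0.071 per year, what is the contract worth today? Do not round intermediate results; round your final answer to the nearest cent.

332905.73

PV of 5-year annuity: 66,500.00 × [1 − (1+0.071)^−5] / 0.071 = 271934.61990
Perpetuity value at year 5: 6,100.00 / 0.071 = 85915.49296
PV of perpetuity: 85915.49296 / (1+0.071)^5 = 60971.11429
Total PV = 271934.61990 + 60971.11429 = 332905.73419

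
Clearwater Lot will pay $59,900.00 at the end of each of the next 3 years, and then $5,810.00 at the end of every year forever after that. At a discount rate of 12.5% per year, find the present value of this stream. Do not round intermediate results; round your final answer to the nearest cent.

$175286.91

PV of 3-year annuity: $59,900.00 × [1 − (1+0.125)^−3] / 0.125 = 142642.52401
Perpetuity value at year 3: $5,810.00 / 0.125 = 46480.00000
PV of perpetuity: 46480.00000 / (1+0.125)^3 = 32644.38957
Total PV = 142642.52401 + 32644.38957 = 175286.91358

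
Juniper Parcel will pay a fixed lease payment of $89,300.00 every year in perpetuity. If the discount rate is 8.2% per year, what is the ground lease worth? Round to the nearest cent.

$1089024.39

Level perpetuity: PV = C / r = $89,300.00 / 0.082 = $1,089,024.39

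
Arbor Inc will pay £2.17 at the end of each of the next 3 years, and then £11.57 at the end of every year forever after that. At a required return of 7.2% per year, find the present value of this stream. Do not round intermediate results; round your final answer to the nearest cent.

PV of 3-year annuity: £2.17 × [1 − (1+0.072)^−3] / 0.072 = 5.67402
Perpetuity value at year 3: £11.57 / 0.072 = 160.69444
PV of perpetuity: 160.69444 / (1+0.072)^3 = 130.44172
Total PV = 5.67402 + 130.44172 = 136.11574

£136.12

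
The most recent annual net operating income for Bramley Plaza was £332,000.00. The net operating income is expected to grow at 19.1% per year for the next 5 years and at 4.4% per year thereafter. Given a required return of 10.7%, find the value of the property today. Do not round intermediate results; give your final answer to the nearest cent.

£10009193.01

D_1 = 395412.00000
D_2 = 470935.69200
D_3 = 560884.40917
D_4 = 668013.33132
D_5 = 795603.87761
Terminal value at year 5: TV = D_5×(1+g_2)/(r−g_2) = 830610.44822/0.063 = 13184292.82891
P_0 = D_1/(1+r)^1 + D_2/(1+r)^2 + D_3/(1+r)^3 + D_4/(1+r)^4 + D_5/(1+r)^5 + TV/(1+r)^5
    = 357192.41192 + 384296.44318 + 413457.14890 + 444830.59109 + 478584.67388 + 7930831.73862 = 10009193.00760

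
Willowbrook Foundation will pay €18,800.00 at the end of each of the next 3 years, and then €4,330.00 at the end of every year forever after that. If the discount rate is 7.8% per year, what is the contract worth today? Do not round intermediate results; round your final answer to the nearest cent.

PV of 3-year annuity: €18,800.00 × [1 − (1+0.078)^−3] / 0.078 = 48624.80092
Perpetuity value at year 3: €4,330.00 / 0.078 = 55512.82051
PV of perpetuity: 55512.82051 / (1+0.078)^3 = 44313.59775
Total PV = 48624.80092 + 44313.59775 = 92938.39867

€92938.40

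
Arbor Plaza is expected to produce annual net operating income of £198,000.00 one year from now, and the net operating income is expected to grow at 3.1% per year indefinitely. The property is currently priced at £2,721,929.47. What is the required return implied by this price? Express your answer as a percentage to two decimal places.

10.37%

P = D₁/(r − g) ⇒ r = D₁/P + g = £198,000.0000/£2,721,929.47 + 0.031 = 0.072743 + 0.031 = 0.103743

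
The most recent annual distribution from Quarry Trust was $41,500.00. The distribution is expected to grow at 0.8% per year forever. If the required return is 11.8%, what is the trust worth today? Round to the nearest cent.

D₁ = D₀ × (1 + g) = $41,500.00 × 1.008 = $41,832.0000
Growing perpetuity: P = D₁ / (r − g) = $41,832.0000 / (0.118 − 0.008) = $380,290.91

$380290.91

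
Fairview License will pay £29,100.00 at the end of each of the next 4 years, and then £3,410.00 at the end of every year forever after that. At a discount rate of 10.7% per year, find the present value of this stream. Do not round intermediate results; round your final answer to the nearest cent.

£112084.20

PV of 4-year annuity: £29,100.00 × [1 − (1+0.107)^−4] / 0.107 = 90862.50112
Perpetuity value at year 4: £3,410.00 / 0.107 = 31869.15888
PV of perpetuity: 31869.15888 / (1+0.107)^4 = 21221.69741
Total PV = 90862.50112 + 21221.69741 = 112084.19852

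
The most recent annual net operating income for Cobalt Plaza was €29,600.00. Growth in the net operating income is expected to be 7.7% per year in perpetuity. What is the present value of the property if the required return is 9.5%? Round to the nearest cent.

€1771066.67

D₁ = D₀ × (1 + g) = €29,600.00 × 1.077 = €31,879.2000
Growing perpetuity: P = D₁ / (r − g) = €31,879.2000 / (0.095 − 0.077) = €1,771,066.67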